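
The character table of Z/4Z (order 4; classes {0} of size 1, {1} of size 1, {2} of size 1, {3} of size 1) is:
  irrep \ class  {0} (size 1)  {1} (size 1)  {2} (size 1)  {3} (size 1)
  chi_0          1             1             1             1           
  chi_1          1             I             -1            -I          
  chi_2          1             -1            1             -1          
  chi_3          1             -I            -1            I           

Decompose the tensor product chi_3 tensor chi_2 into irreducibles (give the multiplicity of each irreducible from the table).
chi_3 tensor chi_2 = chi_1 (all other irreducibles have multiplicity 0).

Derivation: The character of a tensor product is the pointwise product (chi_3 * chi_2)(C) = chi_3(C) * chi_2(C):
  {0}: (1)*(1), {1}: (-I)*(-1), {2}: (-1)*(1), {3}: (I)*(-1)
so (chi_3 * chi_2) takes values
  {0} -> 1, {1} -> I, {2} -> -1, {3} -> -I.
Now take the inner product of this character with each irreducible chi from the table, <chi_3*chi_2, chi> = (1/4) sum_C |C| (chi_3*chi_2)(C) conj(chi(C)):
  <chi_3*chi_2, chi_0> = (1/4)[1*(1)*conj(1) + 1*(I)*conj(1) + 1*(-1)*conj(1) + 1*(-I)*conj(1)]
      = (1/4)[(1) + (I) + (-1) + (-I)] = 0/4 = 0
  <chi_3*chi_2, chi_1> = (1/4)[1*(1)*conj(1) + 1*(I)*conj(I) + 1*(-1)*conj(-1) + 1*(-I)*conj(-I)]
      = (1/4)[(1) + (1) + (1) + (1)] = 4/4 = 1
  <chi_3*chi_2, chi_2> = (1/4)[1*(1)*conj(1) + 1*(I)*conj(-1) + 1*(-1)*conj(1) + 1*(-I)*conj(-1)]
      = (1/4)[(1) + (-I) + (-1) + (I)] = 0/4 = 0
  <chi_3*chi_2, chi_3> = (1/4)[1*(1)*conj(1) + 1*(I)*conj(-I) + 1*(-1)*conj(-1) + 1*(-I)*conj(I)]
      = (1/4)[(1) + (-1) + (1) + (-1)] = 0/4 = 0
(Exp terms are combined using exp(i*s)*conj(exp(i*t)) = exp(i*(s-t)), and sums of them are collapsed using the identity that for every m > 1 the m distinct m-th roots of unity sum to 0, e.g. 1 + exp(2*I*pi/3) + exp(-2*I*pi/3) = 0.)
Hence the multiplicities are chi_1: 1. Dimension check: dim(chi_3)*dim(chi_2) = 1*1 = 1 and sum (mult * dim) = 1*1 = 1.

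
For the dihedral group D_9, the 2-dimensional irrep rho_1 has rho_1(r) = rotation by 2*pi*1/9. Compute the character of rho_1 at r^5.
chi_{rho_1}(r^5) = 2*cos(2*pi*1*5/9) = -2*cos(pi/9)

Reasoning: rho_1(r^5) is rotation by angle 2*pi*1*5/9, whose trace is 2*cos(2*pi*1*5/9) = -2*cos(pi/9).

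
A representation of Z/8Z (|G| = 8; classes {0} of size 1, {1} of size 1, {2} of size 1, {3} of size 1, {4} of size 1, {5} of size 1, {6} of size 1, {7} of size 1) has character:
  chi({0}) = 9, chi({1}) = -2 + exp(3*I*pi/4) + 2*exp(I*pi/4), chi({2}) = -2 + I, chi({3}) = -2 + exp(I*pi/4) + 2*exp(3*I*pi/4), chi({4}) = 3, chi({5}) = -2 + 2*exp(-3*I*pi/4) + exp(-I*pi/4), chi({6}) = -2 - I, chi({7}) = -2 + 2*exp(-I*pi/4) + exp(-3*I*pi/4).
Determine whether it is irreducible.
Not irreducible (reducible): <chi, chi> = 17 > 1.

Details: <chi, chi> = (1/|G|) sum_C |C| * |chi(C)|^2 = (1/8)[1*|9|^2 + 1*|-2 + exp(3*I*pi/4) + 2*exp(I*pi/4)|^2 + 1*|-2 + I|^2 + 1*|-2 + exp(I*pi/4) + 2*exp(3*I*pi/4)|^2 + 1*|3|^2 + 1*|-2 + 2*exp(-3*I*pi/4) + exp(-I*pi/4)|^2 + 1*|-2 - I|^2 + 1*|-2 + 2*exp(-I*pi/4) + exp(-3*I*pi/4)|^2]
  = (1/8)[(81) + (9 - 4*exp(I*pi/4) - 2*exp(3*I*pi/4) - 2*exp(-3*I*pi/4) - 4*exp(-I*pi/4)) + (5) + (9 - 4*exp(3*I*pi/4) - 2*exp(I*pi/4) - 2*exp(-I*pi/4) - 4*exp(-3*I*pi/4)) + (9) + (9 - 4*exp(3*I*pi/4) - 2*exp(I*pi/4) - 2*exp(-I*pi/4) - 4*exp(-3*I*pi/4)) + (5) + (9 - 4*exp(I*pi/4) - 2*exp(3*I*pi/4) - 2*exp(-3*I*pi/4) - 4*exp(-I*pi/4))] = 136/8 = 17.
(Exp terms are combined using exp(i*s)*conj(exp(i*t)) = exp(i*(s-t)), and sums of them are collapsed using the identity that for every m > 1 the m distinct m-th roots of unity sum to 0, e.g. 1 + exp(2*I*pi/3) + exp(-2*I*pi/3) = 0.)
A character is irreducible iff <chi, chi> = 1, so this representation is reducible.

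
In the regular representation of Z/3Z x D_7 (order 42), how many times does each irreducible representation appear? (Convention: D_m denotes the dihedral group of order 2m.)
Each irreducible V_i of dimension d_i appears with multiplicity d_i, i.e. rho_reg = (direct sum over all irreducibles V_i) d_i V_i. The irreducible dimensions for Z/3Z x D_7 are 1, 1, 1, 1, 1, 1, 2, 2, 2, 2, 2, 2, 2, 2, 2: 6 irreducibles of dimension 1, each with multiplicity 1; 9 irreducibles of dimension 2, each with multiplicity 2. Total dimension 6*1*1 + 9*2*2 = 42 = |G|.

Reasoning: General theorem: in the regular representation of a finite group G, each irreducible appears with multiplicity equal to its dimension. Check: dim(rho_reg) = sum d_i^2 = 1 + 1 + 1 + 1 + 1 + 1 + 4 + 4 + 4 + 4 + 4 + 4 + 4 + 4 + 4 = 42 = |G|.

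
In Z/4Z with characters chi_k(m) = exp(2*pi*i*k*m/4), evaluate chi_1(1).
chi_1(1) = zeta_4^1 = I

Reasoning: chi_1(1) = zeta_4^(1*1) = zeta_4^1. Since zeta_4^4 = 1, this equals zeta_4^1 = exp(2*pi*i*1/4) = I.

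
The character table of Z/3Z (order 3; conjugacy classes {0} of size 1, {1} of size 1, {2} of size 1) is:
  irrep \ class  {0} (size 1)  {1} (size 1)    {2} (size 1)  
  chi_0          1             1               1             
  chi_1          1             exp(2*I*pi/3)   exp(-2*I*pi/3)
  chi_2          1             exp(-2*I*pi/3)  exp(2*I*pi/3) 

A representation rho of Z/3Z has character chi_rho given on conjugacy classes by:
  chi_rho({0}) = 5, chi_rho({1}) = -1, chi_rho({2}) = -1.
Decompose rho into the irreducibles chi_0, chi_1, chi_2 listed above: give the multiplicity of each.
Multiplicities: chi_0: 1, chi_1: 2, chi_2: 2.

Derivation: Use <chi_rho, chi> = (1/|G|) sum_C |C| * chi_rho(C) * conj(chi(C)) with |G| = 3 for each irreducible chi in the table:
  <chi_rho, chi_0> = (1/3)[1*(5)*conj(1) + 1*(-1)*conj(1) + 1*(-1)*conj(1)]
      = (1/3)[(5) + (-1) + (-1)] = 3/3 = 1
  <chi_rho, chi_1> = (1/3)[1*(5)*conj(1) + 1*(-1)*conj(exp(2*I*pi/3)) + 1*(-1)*conj(exp(-2*I*pi/3))]
      = (1/3)[(5) + (2 + exp(-2*I*pi/3) + 2*exp(2*I*pi/3)) + (2 + 2*exp(-2*I*pi/3) + exp(2*I*pi/3))] = 6/3 = 2
  <chi_rho, chi_2> = (1/3)[1*(5)*conj(1) + 1*(-1)*conj(exp(-2*I*pi/3)) + 1*(-1)*conj(exp(2*I*pi/3))]
      = (1/3)[(5) + (2 + 2*exp(-2*I*pi/3) + exp(2*I*pi/3)) + (2 + exp(-2*I*pi/3) + 2*exp(2*I*pi/3))] = 6/3 = 2
(Exp terms are combined using exp(i*s)*conj(exp(i*t)) = exp(i*(s-t)), and sums of them are collapsed using the identity that for every m > 1 the m distinct m-th roots of unity sum to 0, e.g. 1 + exp(2*I*pi/3) + exp(-2*I*pi/3) = 0.)
Dimension check: dim(rho) = sum (mult * dim) = 1*1 + 2*1 + 2*1 = 5 = chi_rho(e) = 5.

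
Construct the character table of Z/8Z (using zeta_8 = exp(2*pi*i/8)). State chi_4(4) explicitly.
Character table of Z/8Z (irreps indexed chi_0,...,chi_7 with chi_k(m) = zeta_8^(k*m), zeta_8 = exp(2*pi*i/8)):
  irrep \ class  {0} (size 1)  {1} (size 1)    {2} (size 1)  {3} (size 1)    {4} (size 1)  {5} (size 1)    {6} (size 1)  {7} (size 1)  
  chi_0          1             1               1             1               1             1               1             1             
  chi_1          1             exp(I*pi/4)     I             exp(3*I*pi/4)   -1            exp(-3*I*pi/4)  -I            exp(-I*pi/4)  
  chi_2          1             I               -1            -I              1             I               -1            -I            
  chi_3          1             exp(3*I*pi/4)   -I            exp(I*pi/4)     -1            exp(-I*pi/4)    I             exp(-3*I*pi/4)
  chi_4          1             -1              1             -1              1             -1              1             -1            
  chi_5          1             exp(-3*I*pi/4)  I             exp(-I*pi/4)    -1            exp(I*pi/4)     -I            exp(3*I*pi/4) 
  chi_6          1             -I              -1            I               1             -I              -1            I             
  chi_7          1             exp(-I*pi/4)    -I            exp(-3*I*pi/4)  -1            exp(3*I*pi/4)   I             exp(I*pi/4)   

Spot check: chi_4(4) = zeta_8^(4*4) = zeta_8^16 = 1.

Solution. Z/8Z is abelian, so all 8 irreducible complex representations are 1-dimensional. They are given by chi_k(m) = zeta_8^(k*m) for k = 0,...,7. Row orthogonality: sum_m chi_k(m) conj(chi_l(m)) = 8 * [k = l].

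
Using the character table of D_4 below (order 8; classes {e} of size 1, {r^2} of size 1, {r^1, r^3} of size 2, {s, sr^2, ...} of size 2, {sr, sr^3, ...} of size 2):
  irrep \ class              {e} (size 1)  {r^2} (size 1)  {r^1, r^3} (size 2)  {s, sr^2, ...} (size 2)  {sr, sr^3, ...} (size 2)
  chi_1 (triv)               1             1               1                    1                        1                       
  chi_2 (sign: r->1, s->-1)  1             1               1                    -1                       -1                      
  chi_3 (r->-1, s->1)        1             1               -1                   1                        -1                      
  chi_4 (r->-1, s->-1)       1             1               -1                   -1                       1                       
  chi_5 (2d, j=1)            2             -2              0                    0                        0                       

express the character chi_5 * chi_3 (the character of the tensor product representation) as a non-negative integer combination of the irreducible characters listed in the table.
chi_5 tensor chi_3 = chi_5 (all other irreducibles have multiplicity 0).

Argument: The character of a tensor product is the pointwise product (chi_5 * chi_3)(C) = chi_5(C) * chi_3(C):
  {e}: (2)*(1), {r^2}: (-2)*(1), {r^1, r^3}: (0)*(-1), {s, sr^2, ...}: (0)*(1), {sr, sr^3, ...}: (0)*(-1)
so (chi_5 * chi_3) takes values
  {e} -> 2, {r^2} -> -2, {r^1, r^3} -> 0, {s, sr^2, ...} -> 0, {sr, sr^3, ...} -> 0.
Now take the inner product of this character with each irreducible chi from the table, <chi_5*chi_3, chi> = (1/8) sum_C |C| (chi_5*chi_3)(C) conj(chi(C)):
  <chi_5*chi_3, chi_1> = (1/8)[1*(2)*conj(1) + 1*(-2)*conj(1) + 2*(0)*conj(1) + 2*(0)*conj(1) + 2*(0)*conj(1)]
      = (1/8)[(2) + (-2) + (0) + (0) + (0)] = 0/8 = 0
  <chi_5*chi_3, chi_2> = (1/8)[1*(2)*conj(1) + 1*(-2)*conj(1) + 2*(0)*conj(1) + 2*(0)*conj(-1) + 2*(0)*conj(-1)]
      = (1/8)[(2) + (-2) + (0) + (0) + (0)] = 0/8 = 0
  <chi_5*chi_3, chi_3> = (1/8)[1*(2)*conj(1) + 1*(-2)*conj(1) + 2*(0)*conj(-1) + 2*(0)*conj(1) + 2*(0)*conj(-1)]
      = (1/8)[(2) + (-2) + (0) + (0) + (0)] = 0/8 = 0
  <chi_5*chi_3, chi_4> = (1/8)[1*(2)*conj(1) + 1*(-2)*conj(1) + 2*(0)*conj(-1) + 2*(0)*conj(-1) + 2*(0)*conj(1)]
      = (1/8)[(2) + (-2) + (0) + (0) + (0)] = 0/8 = 0
  <chi_5*chi_3, chi_5> = (1/8)[1*(2)*conj(2) + 1*(-2)*conj(-2) + 2*(0)*conj(0) + 2*(0)*conj(0) + 2*(0)*conj(0)]
      = (1/8)[(4) + (4) + (0) + (0) + (0)] = 8/8 = 1
Hence the multiplicities are chi_5: 1. Dimension check: dim(chi_5)*dim(chi_3) = 2*1 = 2 and sum (mult * dim) = 1*2 = 2.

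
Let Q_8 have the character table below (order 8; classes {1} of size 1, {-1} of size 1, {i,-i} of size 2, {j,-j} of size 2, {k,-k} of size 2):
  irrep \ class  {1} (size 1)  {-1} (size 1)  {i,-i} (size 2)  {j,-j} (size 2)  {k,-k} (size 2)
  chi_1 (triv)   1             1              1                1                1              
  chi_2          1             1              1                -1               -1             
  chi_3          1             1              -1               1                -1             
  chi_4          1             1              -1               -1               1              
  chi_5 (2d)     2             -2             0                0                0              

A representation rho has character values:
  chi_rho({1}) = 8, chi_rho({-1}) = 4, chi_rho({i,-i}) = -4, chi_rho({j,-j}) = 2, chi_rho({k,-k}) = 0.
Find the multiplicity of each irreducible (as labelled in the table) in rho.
Multiplicities: chi_1: 1, chi_2: 0, chi_3: 3, chi_4: 2, chi_5: 1.

Justification: Use <chi_rho, chi> = (1/|G|) sum_C |C| * chi_rho(C) * conj(chi(C)) with |G| = 8 for each irreducible chi in the table:
  <chi_rho, chi_1> = (1/8)[1*(8)*conj(1) + 1*(4)*conj(1) + 2*(-4)*conj(1) + 2*(2)*conj(1) + 2*(0)*conj(1)]
      = (1/8)[(8) + (4) + (-8) + (4) + (0)] = 8/8 = 1
  <chi_rho, chi_2> = (1/8)[1*(8)*conj(1) + 1*(4)*conj(1) + 2*(-4)*conj(1) + 2*(2)*conj(-1) + 2*(0)*conj(-1)]
      = (1/8)[(8) + (4) + (-8) + (-4) + (0)] = 0/8 = 0
  <chi_rho, chi_3> = (1/8)[1*(8)*conj(1) + 1*(4)*conj(1) + 2*(-4)*conj(-1) + 2*(2)*conj(1) + 2*(0)*conj(-1)]
      = (1/8)[(8) + (4) + (8) + (4) + (0)] = 24/8 = 3
  <chi_rho, chi_4> = (1/8)[1*(8)*conj(1) + 1*(4)*conj(1) + 2*(-4)*conj(-1) + 2*(2)*conj(-1) + 2*(0)*conj(1)]
      = (1/8)[(8) + (4) + (8) + (-4) + (0)] = 16/8 = 2
  <chi_rho, chi_5> = (1/8)[1*(8)*conj(2) + 1*(4)*conj(-2) + 2*(-4)*conj(0) + 2*(2)*conj(0) + 2*(0)*conj(0)]
      = (1/8)[(16) + (-8) + (0) + (0) + (0)] = 8/8 = 1
Dimension check: dim(rho) = sum (mult * dim) = 1*1 + 0*1 + 3*1 + 2*1 + 1*2 = 8 = chi_rho(e) = 8.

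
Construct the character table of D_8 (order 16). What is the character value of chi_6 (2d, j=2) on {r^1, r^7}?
Conjugacy classes: {e} of size 1, {r^4} of size 1, {r^1, r^7} of size 2, {r^2, r^6} of size 2, {r^3, r^5} of size 2, {s, sr^2, ...} of size 4, {sr, sr^3, ...} of size 4.
Character table:
  irrep \ class              {e} (size 1)  {r^4} (size 1)  {r^1, r^7} (size 2)  {r^2, r^6} (size 2)  {r^3, r^5} (size 2)  {s, sr^2, ...} (size 4)  {sr, sr^3, ...} (size 4)
  chi_1 (triv)               1             1               1                    1                    1                    1                        1                       
  chi_2 (sign: r->1, s->-1)  1             1               1                    1                    1                    -1                       -1                      
  chi_3 (r->-1, s->1)        1             1               -1                   1                    -1                   1                        -1                      
  chi_4 (r->-1, s->-1)       1             1               -1                   1                    -1                   -1                       1                       
  chi_5 (2d, j=1)            2             -2              sqrt(2)              0                    -sqrt(2)             0                        0                       
  chi_6 (2d, j=2)            2             2               0                    -2                   0                    0                        0                       
  chi_7 (2d, j=3)            2             -2              -sqrt(2)             0                    sqrt(2)              0                        0                       

Spot check: chi_6 (2d, j=2) on {r^1, r^7} = 0.

Proof sketch: D_8 has order 2*8 = 16 with 7 conjugacy classes, hence 7 irreducibles. Sum of squared dims 1 + 1 + 1 + 1 + 4 + 4 + 4 = 16 = |G|. Linear characters come from the abelianisation; the 2-dimensional irreps have character r^k -> 2*cos(2*pi*j*k/8), reflections -> 0.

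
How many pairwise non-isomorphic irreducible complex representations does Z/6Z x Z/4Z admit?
24

Why: The number of irreducible complex representations of a finite group equals its number of conjugacy classes. Z/6Z x Z/4Z is abelian of order 24, so every element is its own conjugacy class: 24 classes, so Z/6Z x Z/4Z (order 24) has exactly 24 irreducible complex representations.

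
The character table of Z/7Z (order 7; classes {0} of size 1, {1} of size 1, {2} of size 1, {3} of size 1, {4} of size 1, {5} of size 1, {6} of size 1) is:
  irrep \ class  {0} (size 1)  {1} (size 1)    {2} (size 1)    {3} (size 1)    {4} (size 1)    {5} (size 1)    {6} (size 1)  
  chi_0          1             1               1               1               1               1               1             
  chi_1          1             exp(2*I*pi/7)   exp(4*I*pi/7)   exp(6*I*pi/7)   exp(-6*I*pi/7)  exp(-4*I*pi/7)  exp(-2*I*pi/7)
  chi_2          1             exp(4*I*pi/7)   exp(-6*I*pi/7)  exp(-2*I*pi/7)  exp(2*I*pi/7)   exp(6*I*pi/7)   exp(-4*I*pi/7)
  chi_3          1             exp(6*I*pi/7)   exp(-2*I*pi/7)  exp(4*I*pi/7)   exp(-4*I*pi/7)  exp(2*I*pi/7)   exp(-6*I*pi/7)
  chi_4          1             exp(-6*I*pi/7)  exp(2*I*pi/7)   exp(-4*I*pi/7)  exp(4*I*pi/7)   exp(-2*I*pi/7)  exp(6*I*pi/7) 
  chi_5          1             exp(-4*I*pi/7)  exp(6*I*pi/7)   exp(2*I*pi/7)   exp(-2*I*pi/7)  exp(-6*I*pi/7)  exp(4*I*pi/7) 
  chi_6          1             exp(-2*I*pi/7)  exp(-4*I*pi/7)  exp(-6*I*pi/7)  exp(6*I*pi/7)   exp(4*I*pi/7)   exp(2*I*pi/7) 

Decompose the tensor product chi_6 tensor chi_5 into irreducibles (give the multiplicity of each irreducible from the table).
chi_6 tensor chi_5 = chi_4 (all other irreducibles have multiplicity 0).

Details: The character of a tensor product is the pointwise product (chi_6 * chi_5)(C) = chi_6(C) * chi_5(C):
  {0}: (1)*(1), {1}: (exp(-2*I*pi/7))*(exp(-4*I*pi/7)), {2}: (exp(-4*I*pi/7))*(exp(6*I*pi/7)), {3}: (exp(-6*I*pi/7))*(exp(2*I*pi/7)), {4}: (exp(6*I*pi/7))*(exp(-2*I*pi/7)), {5}: (exp(4*I*pi/7))*(exp(-6*I*pi/7)), {6}: (exp(2*I*pi/7))*(exp(4*I*pi/7))
so (chi_6 * chi_5) takes values
  {0} -> 1, {1} -> exp(-6*I*pi/7), {2} -> exp(2*I*pi/7), {3} -> exp(-4*I*pi/7), {4} -> exp(4*I*pi/7), {5} -> exp(-2*I*pi/7), {6} -> exp(6*I*pi/7).
Now take the inner product of this character with each irreducible chi from the table, <chi_6*chi_5, chi> = (1/7) sum_C |C| (chi_6*chi_5)(C) conj(chi(C)):
  <chi_6*chi_5, chi_0> = (1/7)[1*(1)*conj(1) + 1*(exp(-6*I*pi/7))*conj(1) + 1*(exp(2*I*pi/7))*conj(1) + 1*(exp(-4*I*pi/7))*conj(1) + 1*(exp(4*I*pi/7))*conj(1) + 1*(exp(-2*I*pi/7))*conj(1) + 1*(exp(6*I*pi/7))*conj(1)]
      = (1/7)[(1) + (exp(-6*I*pi/7)) + (exp(2*I*pi/7)) + (exp(-4*I*pi/7)) + (exp(4*I*pi/7)) + (exp(-2*I*pi/7)) + (exp(6*I*pi/7))] = 0/7 = 0
  <chi_6*chi_5, chi_1> = (1/7)[1*(1)*conj(1) + 1*(exp(-6*I*pi/7))*conj(exp(2*I*pi/7)) + 1*(exp(2*I*pi/7))*conj(exp(4*I*pi/7)) + 1*(exp(-4*I*pi/7))*conj(exp(6*I*pi/7)) + 1*(exp(4*I*pi/7))*conj(exp(-6*I*pi/7)) + 1*(exp(-2*I*pi/7))*conj(exp(-4*I*pi/7)) + 1*(exp(6*I*pi/7))*conj(exp(-2*I*pi/7))]
      = (1/7)[(1) + (exp(6*I*pi/7)) + (exp(-2*I*pi/7)) + (exp(4*I*pi/7)) + (exp(-4*I*pi/7)) + (exp(2*I*pi/7)) + (exp(-6*I*pi/7))] = 0/7 = 0
  <chi_6*chi_5, chi_2> = (1/7)[1*(1)*conj(1) + 1*(exp(-6*I*pi/7))*conj(exp(4*I*pi/7)) + 1*(exp(2*I*pi/7))*conj(exp(-6*I*pi/7)) + 1*(exp(-4*I*pi/7))*conj(exp(-2*I*pi/7)) + 1*(exp(4*I*pi/7))*conj(exp(2*I*pi/7)) + 1*(exp(-2*I*pi/7))*conj(exp(6*I*pi/7)) + 1*(exp(6*I*pi/7))*conj(exp(-4*I*pi/7))]
      = (1/7)[(1) + (exp(4*I*pi/7)) + (exp(-6*I*pi/7)) + (exp(-2*I*pi/7)) + (exp(2*I*pi/7)) + (exp(6*I*pi/7)) + (exp(-4*I*pi/7))] = 0/7 = 0
  <chi_6*chi_5, chi_3> = (1/7)[1*(1)*conj(1) + 1*(exp(-6*I*pi/7))*conj(exp(6*I*pi/7)) + 1*(exp(2*I*pi/7))*conj(exp(-2*I*pi/7)) + 1*(exp(-4*I*pi/7))*conj(exp(4*I*pi/7)) + 1*(exp(4*I*pi/7))*conj(exp(-4*I*pi/7)) + 1*(exp(-2*I*pi/7))*conj(exp(2*I*pi/7)) + 1*(exp(6*I*pi/7))*conj(exp(-6*I*pi/7))]
      = (1/7)[(1) + (exp(2*I*pi/7)) + (exp(4*I*pi/7)) + (exp(6*I*pi/7)) + (exp(-6*I*pi/7)) + (exp(-4*I*pi/7)) + (exp(-2*I*pi/7))] = 0/7 = 0
  <chi_6*chi_5, chi_4> = (1/7)[1*(1)*conj(1) + 1*(exp(-6*I*pi/7))*conj(exp(-6*I*pi/7)) + 1*(exp(2*I*pi/7))*conj(exp(2*I*pi/7)) + 1*(exp(-4*I*pi/7))*conj(exp(-4*I*pi/7)) + 1*(exp(4*I*pi/7))*conj(exp(4*I*pi/7)) + 1*(exp(-2*I*pi/7))*conj(exp(-2*I*pi/7)) + 1*(exp(6*I*pi/7))*conj(exp(6*I*pi/7))]
      = (1/7)[(1) + (1) + (1) + (1) + (1) + (1) + (1)] = 7/7 = 1
  <chi_6*chi_5, chi_5> = (1/7)[1*(1)*conj(1) + 1*(exp(-6*I*pi/7))*conj(exp(-4*I*pi/7)) + 1*(exp(2*I*pi/7))*conj(exp(6*I*pi/7)) + 1*(exp(-4*I*pi/7))*conj(exp(2*I*pi/7)) + 1*(exp(4*I*pi/7))*conj(exp(-2*I*pi/7)) + 1*(exp(-2*I*pi/7))*conj(exp(-6*I*pi/7)) + 1*(exp(6*I*pi/7))*conj(exp(4*I*pi/7))]
      = (1/7)[(1) + (exp(-2*I*pi/7)) + (exp(-4*I*pi/7)) + (exp(-6*I*pi/7)) + (exp(6*I*pi/7)) + (exp(4*I*pi/7)) + (exp(2*I*pi/7))] = 0/7 = 0
  <chi_6*chi_5, chi_6> = (1/7)[1*(1)*conj(1) + 1*(exp(-6*I*pi/7))*conj(exp(-2*I*pi/7)) + 1*(exp(2*I*pi/7))*conj(exp(-4*I*pi/7)) + 1*(exp(-4*I*pi/7))*conj(exp(-6*I*pi/7)) + 1*(exp(4*I*pi/7))*conj(exp(6*I*pi/7)) + 1*(exp(-2*I*pi/7))*conj(exp(4*I*pi/7)) + 1*(exp(6*I*pi/7))*conj(exp(2*I*pi/7))]
      = (1/7)[(1) + (exp(-4*I*pi/7)) + (exp(6*I*pi/7)) + (exp(2*I*pi/7)) + (exp(-2*I*pi/7)) + (exp(-6*I*pi/7)) + (exp(4*I*pi/7))] = 0/7 = 0
(Exp terms are combined using exp(i*s)*conj(exp(i*t)) = exp(i*(s-t)), and sums of them are collapsed using the identity that for every m > 1 the m distinct m-th roots of unity sum to 0, e.g. 1 + exp(2*I*pi/3) + exp(-2*I*pi/3) = 0.)
Hence the multiplicities are chi_4: 1. Dimension check: dim(chi_6)*dim(chi_5) = 1*1 = 1 and sum (mult * dim) = 1*1 = 1.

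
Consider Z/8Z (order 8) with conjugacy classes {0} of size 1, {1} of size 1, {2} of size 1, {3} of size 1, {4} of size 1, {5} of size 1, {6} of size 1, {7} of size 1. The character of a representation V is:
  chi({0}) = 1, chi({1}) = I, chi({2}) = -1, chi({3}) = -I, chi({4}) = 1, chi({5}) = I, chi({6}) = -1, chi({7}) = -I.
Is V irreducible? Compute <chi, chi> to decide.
Irreducible: <chi, chi> = 1.

Details: <chi, chi> = (1/|G|) sum_C |C| * |chi(C)|^2 = (1/8)[1*|1|^2 + 1*|I|^2 + 1*|-1|^2 + 1*|-I|^2 + 1*|1|^2 + 1*|I|^2 + 1*|-1|^2 + 1*|-I|^2]
  = (1/8)[(1) + (1) + (1) + (1) + (1) + (1) + (1) + (1)] = 8/8 = 1.
(Exp terms are combined using exp(i*s)*conj(exp(i*t)) = exp(i*(s-t)), and sums of them are collapsed using the identity that for every m > 1 the m distinct m-th roots of unity sum to 0, e.g. 1 + exp(2*I*pi/3) + exp(-2*I*pi/3) = 0.)
A character is irreducible iff <chi, chi> = 1, so this representation is irreducible.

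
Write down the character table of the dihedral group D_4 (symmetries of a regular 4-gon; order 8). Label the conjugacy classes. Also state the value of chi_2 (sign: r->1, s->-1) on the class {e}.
Conjugacy classes: {e} of size 1, {r^2} of size 1, {r^1, r^3} of size 2, {s, sr^2, ...} of size 2, {sr, sr^3, ...} of size 2.
Character table:
  irrep \ class              {e} (size 1)  {r^2} (size 1)  {r^1, r^3} (size 2)  {s, sr^2, ...} (size 2)  {sr, sr^3, ...} (size 2)
  chi_1 (triv)               1             1               1                    1                        1                       
  chi_2 (sign: r->1, s->-1)  1             1               1                    -1                       -1                      
  chi_3 (r->-1, s->1)        1             1               -1                   1                        -1                      
  chi_4 (r->-1, s->-1)       1             1               -1                   -1                       1                       
  chi_5 (2d, j=1)            2             -2              0                    0                        0                       

Spot check: chi_2 (sign: r->1, s->-1) on {e} = 1.

D_4 has order 2*4 = 8 with 5 conjugacy classes, hence 5 irreducibles. Sum of squared dims 1 + 1 + 1 + 1 + 4 = 8 = |G|. Linear characters come from the abelianisation; the 2-dimensional irreps have character r^k -> 2*cos(2*pi*j*k/4), reflections -> 0.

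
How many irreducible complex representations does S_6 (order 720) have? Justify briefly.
11

Derivation: The number of irreducible complex representations of a finite group equals its number of conjugacy classes. Conjugacy classes in S_6 correspond to cycle types, i.e. partitions of 6; there are p(6) = 11 of them, so S_6 (order 720) has exactly 11 irreducible complex representations.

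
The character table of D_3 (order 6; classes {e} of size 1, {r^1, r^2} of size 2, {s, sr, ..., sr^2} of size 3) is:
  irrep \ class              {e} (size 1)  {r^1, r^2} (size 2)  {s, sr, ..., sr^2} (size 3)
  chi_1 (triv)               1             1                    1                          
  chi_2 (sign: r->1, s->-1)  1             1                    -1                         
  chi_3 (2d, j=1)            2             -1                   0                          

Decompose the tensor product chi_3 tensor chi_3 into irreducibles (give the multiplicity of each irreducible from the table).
chi_3 tensor chi_3 = chi_1 + chi_2 + chi_3 (all other irreducibles have multiplicity 0).

The character of a tensor product is the pointwise product (chi_3 * chi_3)(C) = chi_3(C) * chi_3(C):
  {e}: (2)*(2), {r^1, r^2}: (-1)*(-1), {s, sr, ..., sr^2}: (0)*(0)
so (chi_3 * chi_3) takes values
  {e} -> 4, {r^1, r^2} -> 1, {s, sr, ..., sr^2} -> 0.
Now take the inner product of this character with each irreducible chi from the table, <chi_3*chi_3, chi> = (1/6) sum_C |C| (chi_3*chi_3)(C) conj(chi(C)):
  <chi_3*chi_3, chi_1> = (1/6)[1*(4)*conj(1) + 2*(1)*conj(1) + 3*(0)*conj(1)]
      = (1/6)[(4) + (2) + (0)] = 6/6 = 1
  <chi_3*chi_3, chi_2> = (1/6)[1*(4)*conj(1) + 2*(1)*conj(1) + 3*(0)*conj(-1)]
      = (1/6)[(4) + (2) + (0)] = 6/6 = 1
  <chi_3*chi_3, chi_3> = (1/6)[1*(4)*conj(2) + 2*(1)*conj(-1) + 3*(0)*conj(0)]
      = (1/6)[(8) + (-2) + (0)] = 6/6 = 1
Hence the multiplicities are chi_1: 1, chi_2: 1, chi_3: 1. Dimension check: dim(chi_3)*dim(chi_3) = 2*2 = 4 and sum (mult * dim) = 1*1 + 1*1 + 1*2 = 4.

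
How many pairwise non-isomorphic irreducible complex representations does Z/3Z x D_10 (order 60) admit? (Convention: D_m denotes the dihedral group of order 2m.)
24

The number of irreducible complex representations of a finite group equals its number of conjugacy classes. For a direct product, #classes(G x H) = #classes(G) * #classes(H). Z/3Z has 3 classes (abelian), D_10 has 8 classes, so 3 * 8 = 24, so Z/3Z x D_10 (order 60) has exactly 24 irreducible complex representations.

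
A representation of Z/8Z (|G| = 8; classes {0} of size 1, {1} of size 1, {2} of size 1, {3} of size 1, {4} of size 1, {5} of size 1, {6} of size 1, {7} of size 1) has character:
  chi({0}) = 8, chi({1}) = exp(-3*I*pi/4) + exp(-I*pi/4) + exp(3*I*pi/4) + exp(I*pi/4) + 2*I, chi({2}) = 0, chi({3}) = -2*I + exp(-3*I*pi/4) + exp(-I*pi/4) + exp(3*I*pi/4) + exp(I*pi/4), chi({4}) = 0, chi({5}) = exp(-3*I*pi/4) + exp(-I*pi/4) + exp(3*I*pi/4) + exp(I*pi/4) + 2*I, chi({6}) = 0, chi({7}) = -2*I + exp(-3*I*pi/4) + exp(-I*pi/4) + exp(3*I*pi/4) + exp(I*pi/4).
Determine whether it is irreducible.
Not irreducible (reducible): <chi, chi> = 10 > 1.

Solution. <chi, chi> = (1/|G|) sum_C |C| * |chi(C)|^2 = (1/8)[1*|8|^2 + 1*|exp(-3*I*pi/4) + exp(-I*pi/4) + exp(3*I*pi/4) + exp(I*pi/4) + 2*I|^2 + 1*|0|^2 + 1*|-2*I + exp(-3*I*pi/4) + exp(-I*pi/4) + exp(3*I*pi/4) + exp(I*pi/4)|^2 + 1*|0|^2 + 1*|exp(-3*I*pi/4) + exp(-I*pi/4) + exp(3*I*pi/4) + exp(I*pi/4) + 2*I|^2 + 1*|0|^2 + 1*|-2*I + exp(-3*I*pi/4) + exp(-I*pi/4) + exp(3*I*pi/4) + exp(I*pi/4)|^2]
  = (1/8)[(64) + (4) + (0) + (4) + (0) + (4) + (0) + (4)] = 80/8 = 10.
(Exp terms are combined using exp(i*s)*conj(exp(i*t)) = exp(i*(s-t)), and sums of them are collapsed using the identity that for every m > 1 the m distinct m-th roots of unity sum to 0, e.g. 1 + exp(2*I*pi/3) + exp(-2*I*pi/3) = 0.)
A character is irreducible iff <chi, chi> = 1, so this representation is reducible.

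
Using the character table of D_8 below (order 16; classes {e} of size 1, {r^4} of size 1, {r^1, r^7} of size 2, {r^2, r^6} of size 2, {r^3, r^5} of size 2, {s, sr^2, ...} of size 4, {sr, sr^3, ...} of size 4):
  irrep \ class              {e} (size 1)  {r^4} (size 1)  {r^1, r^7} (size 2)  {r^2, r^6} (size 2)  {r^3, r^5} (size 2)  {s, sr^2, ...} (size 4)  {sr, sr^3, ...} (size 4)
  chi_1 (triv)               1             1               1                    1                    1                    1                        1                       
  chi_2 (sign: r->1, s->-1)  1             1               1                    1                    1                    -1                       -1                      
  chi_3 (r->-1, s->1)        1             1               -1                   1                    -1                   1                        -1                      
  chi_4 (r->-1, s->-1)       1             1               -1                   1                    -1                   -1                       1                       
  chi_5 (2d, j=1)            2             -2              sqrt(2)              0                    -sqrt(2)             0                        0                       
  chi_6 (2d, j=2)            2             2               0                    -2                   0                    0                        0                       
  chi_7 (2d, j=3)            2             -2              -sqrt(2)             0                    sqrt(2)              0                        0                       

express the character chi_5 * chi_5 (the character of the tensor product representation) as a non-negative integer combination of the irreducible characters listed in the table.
chi_5 tensor chi_5 = chi_1 + chi_2 + chi_6 (all other irreducibles have multiplicity 0).

Working: The character of a tensor product is the pointwise product (chi_5 * chi_5)(C) = chi_5(C) * chi_5(C):
  {e}: (2)*(2), {r^4}: (-2)*(-2), {r^1, r^7}: (sqrt(2))*(sqrt(2)), {r^2, r^6}: (0)*(0), {r^3, r^5}: (-sqrt(2))*(-sqrt(2)), {s, sr^2, ...}: (0)*(0), {sr, sr^3, ...}: (0)*(0)
so (chi_5 * chi_5) takes values
  {e} -> 4, {r^4} -> 4, {r^1, r^7} -> 2, {r^2, r^6} -> 0, {r^3, r^5} -> 2, {s, sr^2, ...} -> 0, {sr, sr^3, ...} -> 0.
Now take the inner product of this character with each irreducible chi from the table, <chi_5*chi_5, chi> = (1/16) sum_C |C| (chi_5*chi_5)(C) conj(chi(C)):
  <chi_5*chi_5, chi_1> = (1/16)[1*(4)*conj(1) + 1*(4)*conj(1) + 2*(2)*conj(1) + 2*(0)*conj(1) + 2*(2)*conj(1) + 4*(0)*conj(1) + 4*(0)*conj(1)]
      = (1/16)[(4) + (4) + (4) + (0) + (4) + (0) + (0)] = 16/16 = 1
  <chi_5*chi_5, chi_2> = (1/16)[1*(4)*conj(1) + 1*(4)*conj(1) + 2*(2)*conj(1) + 2*(0)*conj(1) + 2*(2)*conj(1) + 4*(0)*conj(-1) + 4*(0)*conj(-1)]
      = (1/16)[(4) + (4) + (4) + (0) + (4) + (0) + (0)] = 16/16 = 1
  <chi_5*chi_5, chi_3> = (1/16)[1*(4)*conj(1) + 1*(4)*conj(1) + 2*(2)*conj(-1) + 2*(0)*conj(1) + 2*(2)*conj(-1) + 4*(0)*conj(1) + 4*(0)*conj(-1)]
      = (1/16)[(4) + (4) + (-4) + (0) + (-4) + (0) + (0)] = 0/16 = 0
  <chi_5*chi_5, chi_4> = (1/16)[1*(4)*conj(1) + 1*(4)*conj(1) + 2*(2)*conj(-1) + 2*(0)*conj(1) + 2*(2)*conj(-1) + 4*(0)*conj(-1) + 4*(0)*conj(1)]
      = (1/16)[(4) + (4) + (-4) + (0) + (-4) + (0) + (0)] = 0/16 = 0
  <chi_5*chi_5, chi_5> = (1/16)[1*(4)*conj(2) + 1*(4)*conj(-2) + 2*(2)*conj(sqrt(2)) + 2*(0)*conj(0) + 2*(2)*conj(-sqrt(2)) + 4*(0)*conj(0) + 4*(0)*conj(0)]
      = (1/16)[(8) + (-8) + (4*sqrt(2)) + (0) + (-4*sqrt(2)) + (0) + (0)] = 0/16 = 0
  <chi_5*chi_5, chi_6> = (1/16)[1*(4)*conj(2) + 1*(4)*conj(2) + 2*(2)*conj(0) + 2*(0)*conj(-2) + 2*(2)*conj(0) + 4*(0)*conj(0) + 4*(0)*conj(0)]
      = (1/16)[(8) + (8) + (0) + (0) + (0) + (0) + (0)] = 16/16 = 1
  <chi_5*chi_5, chi_7> = (1/16)[1*(4)*conj(2) + 1*(4)*conj(-2) + 2*(2)*conj(-sqrt(2)) + 2*(0)*conj(0) + 2*(2)*conj(sqrt(2)) + 4*(0)*conj(0) + 4*(0)*conj(0)]
      = (1/16)[(8) + (-8) + (-4*sqrt(2)) + (0) + (4*sqrt(2)) + (0) + (0)] = 0/16 = 0
Hence the multiplicities are chi_1: 1, chi_2: 1, chi_6: 1. Dimension check: dim(chi_5)*dim(chi_5) = 2*2 = 4 and sum (mult * dim) = 1*1 + 1*1 + 1*2 = 4.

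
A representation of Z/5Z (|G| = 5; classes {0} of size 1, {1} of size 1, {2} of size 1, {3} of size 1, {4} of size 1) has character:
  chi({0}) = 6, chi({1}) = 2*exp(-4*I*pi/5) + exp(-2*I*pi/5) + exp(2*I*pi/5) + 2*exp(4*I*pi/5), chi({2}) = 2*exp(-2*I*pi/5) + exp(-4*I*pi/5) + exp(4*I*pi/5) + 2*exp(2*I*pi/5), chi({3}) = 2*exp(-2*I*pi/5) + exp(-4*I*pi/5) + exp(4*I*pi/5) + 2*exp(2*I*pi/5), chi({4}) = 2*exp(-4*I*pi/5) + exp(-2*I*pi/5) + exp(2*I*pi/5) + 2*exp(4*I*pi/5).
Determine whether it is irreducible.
Not irreducible (reducible): <chi, chi> = 10 > 1.

Derivation: <chi, chi> = (1/|G|) sum_C |C| * |chi(C)|^2 = (1/5)[1*|6|^2 + 1*|2*exp(-4*I*pi/5) + exp(-2*I*pi/5) + exp(2*I*pi/5) + 2*exp(4*I*pi/5)|^2 + 1*|2*exp(-2*I*pi/5) + exp(-4*I*pi/5) + exp(4*I*pi/5) + 2*exp(2*I*pi/5)|^2 + 1*|2*exp(-2*I*pi/5) + exp(-4*I*pi/5) + exp(4*I*pi/5) + 2*exp(2*I*pi/5)|^2 + 1*|2*exp(-4*I*pi/5) + exp(-2*I*pi/5) + exp(2*I*pi/5) + 2*exp(4*I*pi/5)|^2]
  = (1/5)[(36) + (10 + 8*exp(-2*I*pi/5) + 5*exp(-4*I*pi/5) + 5*exp(4*I*pi/5) + 8*exp(2*I*pi/5)) + (10 + 5*exp(-2*I*pi/5) + 8*exp(-4*I*pi/5) + 8*exp(4*I*pi/5) + 5*exp(2*I*pi/5)) + (10 + 5*exp(-2*I*pi/5) + 8*exp(-4*I*pi/5) + 8*exp(4*I*pi/5) + 5*exp(2*I*pi/5)) + (10 + 8*exp(-2*I*pi/5) + 5*exp(-4*I*pi/5) + 5*exp(4*I*pi/5) + 8*exp(2*I*pi/5))] = 50/5 = 10.
(Exp terms are combined using exp(i*s)*conj(exp(i*t)) = exp(i*(s-t)), and sums of them are collapsed using the identity that for every m > 1 the m distinct m-th roots of unity sum to 0, e.g. 1 + exp(2*I*pi/3) + exp(-2*I*pi/3) = 0.)
A character is irreducible iff <chi, chi> = 1, so this representation is reducible.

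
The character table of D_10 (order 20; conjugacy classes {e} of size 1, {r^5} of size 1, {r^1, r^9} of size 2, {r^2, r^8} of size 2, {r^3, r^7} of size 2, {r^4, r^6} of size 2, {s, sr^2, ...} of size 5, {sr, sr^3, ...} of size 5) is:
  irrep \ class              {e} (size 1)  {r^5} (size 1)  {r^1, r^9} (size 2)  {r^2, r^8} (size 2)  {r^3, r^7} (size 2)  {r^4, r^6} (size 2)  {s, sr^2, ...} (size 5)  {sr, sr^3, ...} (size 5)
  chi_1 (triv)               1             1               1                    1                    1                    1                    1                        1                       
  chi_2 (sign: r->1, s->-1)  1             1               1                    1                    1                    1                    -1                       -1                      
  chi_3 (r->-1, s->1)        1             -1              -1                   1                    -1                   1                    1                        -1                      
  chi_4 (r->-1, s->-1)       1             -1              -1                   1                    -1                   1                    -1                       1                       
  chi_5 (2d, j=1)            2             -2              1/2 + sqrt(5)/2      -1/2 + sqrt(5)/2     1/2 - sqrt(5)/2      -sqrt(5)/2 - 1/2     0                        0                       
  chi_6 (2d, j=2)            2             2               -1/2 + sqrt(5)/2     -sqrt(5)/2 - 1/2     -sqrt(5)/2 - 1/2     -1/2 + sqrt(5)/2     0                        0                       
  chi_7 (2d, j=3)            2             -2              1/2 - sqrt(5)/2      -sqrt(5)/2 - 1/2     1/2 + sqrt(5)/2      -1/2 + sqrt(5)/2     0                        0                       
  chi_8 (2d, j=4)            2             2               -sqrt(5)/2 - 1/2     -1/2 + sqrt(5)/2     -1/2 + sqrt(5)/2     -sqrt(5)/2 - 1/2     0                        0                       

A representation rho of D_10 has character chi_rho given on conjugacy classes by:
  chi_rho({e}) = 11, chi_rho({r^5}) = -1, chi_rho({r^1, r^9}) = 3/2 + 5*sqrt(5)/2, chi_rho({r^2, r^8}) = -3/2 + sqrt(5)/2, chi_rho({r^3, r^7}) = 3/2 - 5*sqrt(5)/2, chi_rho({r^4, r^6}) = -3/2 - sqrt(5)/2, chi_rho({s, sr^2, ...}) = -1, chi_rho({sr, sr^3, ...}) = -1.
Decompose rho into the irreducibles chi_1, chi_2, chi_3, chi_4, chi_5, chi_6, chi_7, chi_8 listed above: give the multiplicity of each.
Multiplicities: chi_1: 0, chi_2: 1, chi_3: 0, chi_4: 0, chi_5: 3, chi_6: 2, chi_7: 0, chi_8: 0.

Why: Use <chi_rho, chi> = (1/|G|) sum_C |C| * chi_rho(C) * conj(chi(C)) with |G| = 20 for each irreducible chi in the table:
  <chi_rho, chi_1> = (1/20)[1*(11)*conj(1) + 1*(-1)*conj(1) + 2*(3/2 + 5*sqrt(5)/2)*conj(1) + 2*(-3/2 + sqrt(5)/2)*conj(1) + 2*(3/2 - 5*sqrt(5)/2)*conj(1) + 2*(-3/2 - sqrt(5)/2)*conj(1) + 5*(-1)*conj(1) + 5*(-1)*conj(1)]
      = (1/20)[(11) + (-1) + (3 + 5*sqrt(5)) + (-3 + sqrt(5)) + (3 - 5*sqrt(5)) + (-3 - sqrt(5)) + (-5) + (-5)] = 0/20 = 0
  <chi_rho, chi_2> = (1/20)[1*(11)*conj(1) + 1*(-1)*conj(1) + 2*(3/2 + 5*sqrt(5)/2)*conj(1) + 2*(-3/2 + sqrt(5)/2)*conj(1) + 2*(3/2 - 5*sqrt(5)/2)*conj(1) + 2*(-3/2 - sqrt(5)/2)*conj(1) + 5*(-1)*conj(-1) + 5*(-1)*conj(-1)]
      = (1/20)[(11) + (-1) + (3 + 5*sqrt(5)) + (-3 + sqrt(5)) + (3 - 5*sqrt(5)) + (-3 - sqrt(5)) + (5) + (5)] = 20/20 = 1
  <chi_rho, chi_3> = (1/20)[1*(11)*conj(1) + 1*(-1)*conj(-1) + 2*(3/2 + 5*sqrt(5)/2)*conj(-1) + 2*(-3/2 + sqrt(5)/2)*conj(1) + 2*(3/2 - 5*sqrt(5)/2)*conj(-1) + 2*(-3/2 - sqrt(5)/2)*conj(1) + 5*(-1)*conj(1) + 5*(-1)*conj(-1)]
      = (1/20)[(11) + (1) + (-5*sqrt(5) - 3) + (-3 + sqrt(5)) + (-3 + 5*sqrt(5)) + (-3 - sqrt(5)) + (-5) + (5)] = 0/20 = 0
  <chi_rho, chi_4> = (1/20)[1*(11)*conj(1) + 1*(-1)*conj(-1) + 2*(3/2 + 5*sqrt(5)/2)*conj(-1) + 2*(-3/2 + sqrt(5)/2)*conj(1) + 2*(3/2 - 5*sqrt(5)/2)*conj(-1) + 2*(-3/2 - sqrt(5)/2)*conj(1) + 5*(-1)*conj(-1) + 5*(-1)*conj(1)]
      = (1/20)[(11) + (1) + (-5*sqrt(5) - 3) + (-3 + sqrt(5)) + (-3 + 5*sqrt(5)) + (-3 - sqrt(5)) + (5) + (-5)] = 0/20 = 0
  <chi_rho, chi_5> = (1/20)[1*(11)*conj(2) + 1*(-1)*conj(-2) + 2*(3/2 + 5*sqrt(5)/2)*conj(1/2 + sqrt(5)/2) + 2*(-3/2 + sqrt(5)/2)*conj(-1/2 + sqrt(5)/2) + 2*(3/2 - 5*sqrt(5)/2)*conj(1/2 - sqrt(5)/2) + 2*(-3/2 - sqrt(5)/2)*conj(-sqrt(5)/2 - 1/2) + 5*(-1)*conj(0) + 5*(-1)*conj(0)]
      = (1/20)[(22) + (2) + (4*sqrt(5) + 14) + (4 - 2*sqrt(5)) + (14 - 4*sqrt(5)) + (4 + 2*sqrt(5)) + (0) + (0)] = 60/20 = 3
  <chi_rho, chi_6> = (1/20)[1*(11)*conj(2) + 1*(-1)*conj(2) + 2*(3/2 + 5*sqrt(5)/2)*conj(-1/2 + sqrt(5)/2) + 2*(-3/2 + sqrt(5)/2)*conj(-sqrt(5)/2 - 1/2) + 2*(3/2 - 5*sqrt(5)/2)*conj(-sqrt(5)/2 - 1/2) + 2*(-3/2 - sqrt(5)/2)*conj(-1/2 + sqrt(5)/2) + 5*(-1)*conj(0) + 5*(-1)*conj(0)]
      = (1/20)[(22) + (-2) + (11 - sqrt(5)) + (-1 + sqrt(5)) + (sqrt(5) + 11) + (-sqrt(5) - 1) + (0) + (0)] = 40/20 = 2
  <chi_rho, chi_7> = (1/20)[1*(11)*conj(2) + 1*(-1)*conj(-2) + 2*(3/2 + 5*sqrt(5)/2)*conj(1/2 - sqrt(5)/2) + 2*(-3/2 + sqrt(5)/2)*conj(-sqrt(5)/2 - 1/2) + 2*(3/2 - 5*sqrt(5)/2)*conj(1/2 + sqrt(5)/2) + 2*(-3/2 - sqrt(5)/2)*conj(-1/2 + sqrt(5)/2) + 5*(-1)*conj(0) + 5*(-1)*conj(0)]
      = (1/20)[(22) + (2) + (-11 + sqrt(5)) + (-1 + sqrt(5)) + (-11 - sqrt(5)) + (-sqrt(5) - 1) + (0) + (0)] = 0/20 = 0
  <chi_rho, chi_8> = (1/20)[1*(11)*conj(2) + 1*(-1)*conj(2) + 2*(3/2 + 5*sqrt(5)/2)*conj(-sqrt(5)/2 - 1/2) + 2*(-3/2 + sqrt(5)/2)*conj(-1/2 + sqrt(5)/2) + 2*(3/2 - 5*sqrt(5)/2)*conj(-1/2 + sqrt(5)/2) + 2*(-3/2 - sqrt(5)/2)*conj(-sqrt(5)/2 - 1/2) + 5*(-1)*conj(0) + 5*(-1)*conj(0)]
      = (1/20)[(22) + (-2) + (-14 - 4*sqrt(5)) + (4 - 2*sqrt(5)) + (-14 + 4*sqrt(5)) + (4 + 2*sqrt(5)) + (0) + (0)] = 0/20 = 0
Dimension check: dim(rho) = sum (mult * dim) = 0*1 + 1*1 + 0*1 + 0*1 + 3*2 + 2*2 + 0*2 + 0*2 = 11 = chi_rho(e) = 11.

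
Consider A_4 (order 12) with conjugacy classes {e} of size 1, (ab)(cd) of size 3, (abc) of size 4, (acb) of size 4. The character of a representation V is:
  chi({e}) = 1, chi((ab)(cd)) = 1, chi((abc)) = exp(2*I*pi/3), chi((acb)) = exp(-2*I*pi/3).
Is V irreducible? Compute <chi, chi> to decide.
Irreducible: <chi, chi> = 1.

Why: <chi, chi> = (1/|G|) sum_C |C| * |chi(C)|^2 = (1/12)[1*|1|^2 + 3*|1|^2 + 4*|exp(2*I*pi/3)|^2 + 4*|exp(-2*I*pi/3)|^2]
  = (1/12)[(1) + (3) + (4) + (4)] = 12/12 = 1.
(Exp terms are combined using exp(i*s)*conj(exp(i*t)) = exp(i*(s-t)), and sums of them are collapsed using the identity that for every m > 1 the m distinct m-th roots of unity sum to 0, e.g. 1 + exp(2*I*pi/3) + exp(-2*I*pi/3) = 0.)
A character is irreducible iff <chi, chi> = 1, so this representation is irreducible.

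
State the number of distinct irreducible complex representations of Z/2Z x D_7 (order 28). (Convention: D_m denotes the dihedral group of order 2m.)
10

Derivation: The number of irreducible complex representations of a finite group equals its number of conjugacy classes. For a direct product, #classes(G x H) = #classes(G) * #classes(H). Z/2Z has 2 classes (abelian), D_7 has 5 classes, so 2 * 5 = 10, so Z/2Z x D_7 (order 28) has exactly 10 irreducible complex representations.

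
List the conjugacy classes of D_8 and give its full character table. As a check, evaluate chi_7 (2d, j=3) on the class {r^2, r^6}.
Conjugacy classes: {e} of size 1, {r^4} of size 1, {r^1, r^7} of size 2, {r^2, r^6} of size 2, {r^3, r^5} of size 2, {s, sr^2, ...} of size 4, {sr, sr^3, ...} of size 4.
Character table:
  irrep \ class              {e} (size 1)  {r^4} (size 1)  {r^1, r^7} (size 2)  {r^2, r^6} (size 2)  {r^3, r^5} (size 2)  {s, sr^2, ...} (size 4)  {sr, sr^3, ...} (size 4)
  chi_1 (triv)               1             1               1                    1                    1                    1                        1                       
  chi_2 (sign: r->1, s->-1)  1             1               1                    1                    1                    -1                       -1                      
  chi_3 (r->-1, s->1)        1             1               -1                   1                    -1                   1                        -1                      
  chi_4 (r->-1, s->-1)       1             1               -1                   1                    -1                   -1                       1                       
  chi_5 (2d, j=1)            2             -2              sqrt(2)              0                    -sqrt(2)             0                        0                       
  chi_6 (2d, j=2)            2             2               0                    -2                   0                    0                        0                       
  chi_7 (2d, j=3)            2             -2              -sqrt(2)             0                    sqrt(2)              0                        0                       

Spot check: chi_7 (2d, j=3) on {r^2, r^6} = 0.

Explanation: D_8 has order 2*8 = 16 with 7 conjugacy classes, hence 7 irreducibles. Sum of squared dims 1 + 1 + 1 + 1 + 4 + 4 + 4 = 16 = |G|. Linear characters come from the abelianisation; the 2-dimensional irreps have character r^k -> 2*cos(2*pi*j*k/8), reflections -> 0.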